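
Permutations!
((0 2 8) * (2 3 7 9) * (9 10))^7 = (10)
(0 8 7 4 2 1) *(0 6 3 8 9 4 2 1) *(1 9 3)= (0 3 8 7 2)(1 6)(4 9)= [3, 6, 0, 8, 9, 5, 1, 2, 7, 4]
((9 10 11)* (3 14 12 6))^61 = (3 14 12 6)(9 10 11)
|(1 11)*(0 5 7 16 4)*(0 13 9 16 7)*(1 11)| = |(0 5)(4 13 9 16)| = 4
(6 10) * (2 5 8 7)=[0, 1, 5, 3, 4, 8, 10, 2, 7, 9, 6]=(2 5 8 7)(6 10)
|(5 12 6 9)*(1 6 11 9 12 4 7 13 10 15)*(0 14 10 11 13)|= 13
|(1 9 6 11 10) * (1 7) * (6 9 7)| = 6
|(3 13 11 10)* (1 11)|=5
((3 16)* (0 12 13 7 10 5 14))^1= (0 12 13 7 10 5 14)(3 16)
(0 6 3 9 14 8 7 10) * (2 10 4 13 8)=[6, 1, 10, 9, 13, 5, 3, 4, 7, 14, 0, 11, 12, 8, 2]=(0 6 3 9 14 2 10)(4 13 8 7)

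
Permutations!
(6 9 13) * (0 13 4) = (0 13 6 9 4) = [13, 1, 2, 3, 0, 5, 9, 7, 8, 4, 10, 11, 12, 6]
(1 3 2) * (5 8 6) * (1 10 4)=(1 3 2 10 4)(5 8 6)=[0, 3, 10, 2, 1, 8, 5, 7, 6, 9, 4]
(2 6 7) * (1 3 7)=(1 3 7 2 6)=[0, 3, 6, 7, 4, 5, 1, 2]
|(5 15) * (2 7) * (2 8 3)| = 4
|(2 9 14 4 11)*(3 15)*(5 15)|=15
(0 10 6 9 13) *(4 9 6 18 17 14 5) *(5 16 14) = (0 10 18 17 5 4 9 13)(14 16) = [10, 1, 2, 3, 9, 4, 6, 7, 8, 13, 18, 11, 12, 0, 16, 15, 14, 5, 17]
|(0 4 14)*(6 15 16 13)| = |(0 4 14)(6 15 16 13)| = 12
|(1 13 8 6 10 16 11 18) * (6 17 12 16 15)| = 24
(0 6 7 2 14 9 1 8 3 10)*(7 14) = (0 6 14 9 1 8 3 10)(2 7) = [6, 8, 7, 10, 4, 5, 14, 2, 3, 1, 0, 11, 12, 13, 9]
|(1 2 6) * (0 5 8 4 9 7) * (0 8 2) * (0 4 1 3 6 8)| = 8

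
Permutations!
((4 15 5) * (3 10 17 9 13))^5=((3 10 17 9 13)(4 15 5))^5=(17)(4 5 15)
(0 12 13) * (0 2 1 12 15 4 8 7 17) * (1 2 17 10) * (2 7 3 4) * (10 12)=(0 15 2 7 12 13 17)(1 10)(3 4 8)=[15, 10, 7, 4, 8, 5, 6, 12, 3, 9, 1, 11, 13, 17, 14, 2, 16, 0]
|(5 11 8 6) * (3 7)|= 4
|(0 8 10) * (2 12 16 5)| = |(0 8 10)(2 12 16 5)| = 12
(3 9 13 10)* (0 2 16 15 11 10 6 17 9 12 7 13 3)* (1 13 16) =[2, 13, 1, 12, 4, 5, 17, 16, 8, 3, 0, 10, 7, 6, 14, 11, 15, 9] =(0 2 1 13 6 17 9 3 12 7 16 15 11 10)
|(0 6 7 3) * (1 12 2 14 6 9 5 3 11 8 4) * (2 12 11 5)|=8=|(0 9 2 14 6 7 5 3)(1 11 8 4)|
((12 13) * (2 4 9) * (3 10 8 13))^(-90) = ((2 4 9)(3 10 8 13 12))^(-90) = (13)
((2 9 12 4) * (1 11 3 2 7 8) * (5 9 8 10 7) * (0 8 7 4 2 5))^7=((0 8 1 11 3 5 9 12 2 7 10 4))^7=(0 12 1 7 3 4 9 8 2 11 10 5)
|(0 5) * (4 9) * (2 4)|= |(0 5)(2 4 9)|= 6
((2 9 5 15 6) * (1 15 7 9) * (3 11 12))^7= (1 2 6 15)(3 11 12)(5 7 9)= ((1 15 6 2)(3 11 12)(5 7 9))^7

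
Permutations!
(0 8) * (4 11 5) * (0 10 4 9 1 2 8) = (1 2 8 10 4 11 5 9) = [0, 2, 8, 3, 11, 9, 6, 7, 10, 1, 4, 5]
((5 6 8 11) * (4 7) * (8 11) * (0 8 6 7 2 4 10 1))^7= ((0 8 6 11 5 7 10 1)(2 4))^7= (0 1 10 7 5 11 6 8)(2 4)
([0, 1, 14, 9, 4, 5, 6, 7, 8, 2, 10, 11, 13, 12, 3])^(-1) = [0, 1, 9, 14, 4, 5, 6, 7, 8, 3, 10, 11, 13, 12, 2]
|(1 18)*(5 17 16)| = 6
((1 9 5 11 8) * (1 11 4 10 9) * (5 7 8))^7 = (11)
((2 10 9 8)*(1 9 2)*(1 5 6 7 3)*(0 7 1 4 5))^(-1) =(0 8 9 1 6 5 4 3 7)(2 10)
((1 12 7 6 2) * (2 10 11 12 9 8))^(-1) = (1 2 8 9)(6 7 12 11 10)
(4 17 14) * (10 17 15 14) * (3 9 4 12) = [0, 1, 2, 9, 15, 5, 6, 7, 8, 4, 17, 11, 3, 13, 12, 14, 16, 10] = (3 9 4 15 14 12)(10 17)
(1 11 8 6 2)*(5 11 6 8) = (1 6 2)(5 11) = [0, 6, 1, 3, 4, 11, 2, 7, 8, 9, 10, 5]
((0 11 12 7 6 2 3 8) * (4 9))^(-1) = (0 8 3 2 6 7 12 11)(4 9)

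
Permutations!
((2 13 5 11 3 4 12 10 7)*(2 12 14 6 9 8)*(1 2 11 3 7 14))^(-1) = ((1 2 13 5 3 4)(6 9 8 11 7 12 10 14))^(-1) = (1 4 3 5 13 2)(6 14 10 12 7 11 8 9)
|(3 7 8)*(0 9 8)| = |(0 9 8 3 7)| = 5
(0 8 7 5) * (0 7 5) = (0 8 5 7) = [8, 1, 2, 3, 4, 7, 6, 0, 5]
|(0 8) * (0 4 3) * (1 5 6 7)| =4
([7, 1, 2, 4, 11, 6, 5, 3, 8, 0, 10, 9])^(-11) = (0 7 3 4 11 9)(5 6)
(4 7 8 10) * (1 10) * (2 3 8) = (1 10 4 7 2 3 8) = [0, 10, 3, 8, 7, 5, 6, 2, 1, 9, 4]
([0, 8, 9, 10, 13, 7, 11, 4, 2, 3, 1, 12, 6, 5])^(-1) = [0, 10, 8, 9, 7, 13, 12, 5, 1, 2, 3, 6, 11, 4]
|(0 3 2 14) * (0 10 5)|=6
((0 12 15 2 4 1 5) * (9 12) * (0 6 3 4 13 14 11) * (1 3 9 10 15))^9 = ((0 10 15 2 13 14 11)(1 5 6 9 12)(3 4))^9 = (0 15 13 11 10 2 14)(1 12 9 6 5)(3 4)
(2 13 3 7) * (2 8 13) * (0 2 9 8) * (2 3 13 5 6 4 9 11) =(13)(0 3 7)(2 11)(4 9 8 5 6) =[3, 1, 11, 7, 9, 6, 4, 0, 5, 8, 10, 2, 12, 13]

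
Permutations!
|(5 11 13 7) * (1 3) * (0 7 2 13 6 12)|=|(0 7 5 11 6 12)(1 3)(2 13)|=6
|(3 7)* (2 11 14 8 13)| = 10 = |(2 11 14 8 13)(3 7)|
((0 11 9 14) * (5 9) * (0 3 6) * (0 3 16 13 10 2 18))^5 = (0 16)(2 9)(3 6)(5 10)(11 13)(14 18)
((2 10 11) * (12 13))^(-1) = ((2 10 11)(12 13))^(-1) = (2 11 10)(12 13)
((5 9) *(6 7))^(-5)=((5 9)(6 7))^(-5)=(5 9)(6 7)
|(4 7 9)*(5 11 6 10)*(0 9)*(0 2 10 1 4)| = |(0 9)(1 4 7 2 10 5 11 6)| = 8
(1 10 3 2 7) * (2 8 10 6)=(1 6 2 7)(3 8 10)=[0, 6, 7, 8, 4, 5, 2, 1, 10, 9, 3]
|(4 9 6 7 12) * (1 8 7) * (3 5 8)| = |(1 3 5 8 7 12 4 9 6)| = 9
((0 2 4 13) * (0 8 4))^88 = (4 13 8)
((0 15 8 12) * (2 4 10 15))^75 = (0 8 10 2 12 15 4)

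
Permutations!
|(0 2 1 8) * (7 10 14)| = 12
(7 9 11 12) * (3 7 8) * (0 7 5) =(0 7 9 11 12 8 3 5) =[7, 1, 2, 5, 4, 0, 6, 9, 3, 11, 10, 12, 8]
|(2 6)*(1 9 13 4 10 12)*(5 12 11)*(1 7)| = 18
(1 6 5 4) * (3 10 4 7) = [0, 6, 2, 10, 1, 7, 5, 3, 8, 9, 4] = (1 6 5 7 3 10 4)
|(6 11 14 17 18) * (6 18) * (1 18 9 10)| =4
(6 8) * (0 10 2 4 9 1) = (0 10 2 4 9 1)(6 8) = [10, 0, 4, 3, 9, 5, 8, 7, 6, 1, 2]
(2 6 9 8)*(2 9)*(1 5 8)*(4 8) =(1 5 4 8 9)(2 6) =[0, 5, 6, 3, 8, 4, 2, 7, 9, 1]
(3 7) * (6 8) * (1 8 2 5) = (1 8 6 2 5)(3 7) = [0, 8, 5, 7, 4, 1, 2, 3, 6]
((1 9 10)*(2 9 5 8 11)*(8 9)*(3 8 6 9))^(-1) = ((1 5 3 8 11 2 6 9 10))^(-1) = (1 10 9 6 2 11 8 3 5)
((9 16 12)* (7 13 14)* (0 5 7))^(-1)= (0 14 13 7 5)(9 12 16)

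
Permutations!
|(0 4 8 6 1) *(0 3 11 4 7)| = |(0 7)(1 3 11 4 8 6)| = 6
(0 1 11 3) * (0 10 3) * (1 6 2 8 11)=(0 6 2 8 11)(3 10)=[6, 1, 8, 10, 4, 5, 2, 7, 11, 9, 3, 0]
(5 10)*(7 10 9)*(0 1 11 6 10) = (0 1 11 6 10 5 9 7) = [1, 11, 2, 3, 4, 9, 10, 0, 8, 7, 5, 6]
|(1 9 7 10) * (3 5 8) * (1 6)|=|(1 9 7 10 6)(3 5 8)|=15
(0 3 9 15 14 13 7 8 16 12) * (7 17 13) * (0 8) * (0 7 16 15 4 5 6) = (0 3 9 4 5 6)(8 15 14 16 12)(13 17) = [3, 1, 2, 9, 5, 6, 0, 7, 15, 4, 10, 11, 8, 17, 16, 14, 12, 13]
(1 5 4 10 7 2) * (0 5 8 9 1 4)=(0 5)(1 8 9)(2 4 10 7)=[5, 8, 4, 3, 10, 0, 6, 2, 9, 1, 7]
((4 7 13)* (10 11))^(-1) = ((4 7 13)(10 11))^(-1) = (4 13 7)(10 11)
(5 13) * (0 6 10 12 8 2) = (0 6 10 12 8 2)(5 13) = [6, 1, 0, 3, 4, 13, 10, 7, 2, 9, 12, 11, 8, 5]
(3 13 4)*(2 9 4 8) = [0, 1, 9, 13, 3, 5, 6, 7, 2, 4, 10, 11, 12, 8] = (2 9 4 3 13 8)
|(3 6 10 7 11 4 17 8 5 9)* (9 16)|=|(3 6 10 7 11 4 17 8 5 16 9)|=11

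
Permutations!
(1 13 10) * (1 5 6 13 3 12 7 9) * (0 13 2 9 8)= [13, 3, 9, 12, 4, 6, 2, 8, 0, 1, 5, 11, 7, 10]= (0 13 10 5 6 2 9 1 3 12 7 8)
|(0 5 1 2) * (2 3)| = 5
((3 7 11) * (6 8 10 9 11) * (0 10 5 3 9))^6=(11)(3 7 6 8 5)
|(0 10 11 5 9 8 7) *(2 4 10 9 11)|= 12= |(0 9 8 7)(2 4 10)(5 11)|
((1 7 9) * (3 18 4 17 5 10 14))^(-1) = (1 9 7)(3 14 10 5 17 4 18)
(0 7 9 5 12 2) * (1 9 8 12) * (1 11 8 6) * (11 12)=(0 7 6 1 9 5 12 2)(8 11)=[7, 9, 0, 3, 4, 12, 1, 6, 11, 5, 10, 8, 2]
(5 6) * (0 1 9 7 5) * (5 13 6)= [1, 9, 2, 3, 4, 5, 0, 13, 8, 7, 10, 11, 12, 6]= (0 1 9 7 13 6)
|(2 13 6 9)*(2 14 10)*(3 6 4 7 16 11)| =|(2 13 4 7 16 11 3 6 9 14 10)| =11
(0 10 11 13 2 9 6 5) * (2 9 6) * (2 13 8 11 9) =[10, 1, 6, 3, 4, 0, 5, 7, 11, 13, 9, 8, 12, 2] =(0 10 9 13 2 6 5)(8 11)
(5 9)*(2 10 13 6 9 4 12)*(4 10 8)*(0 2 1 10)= (0 2 8 4 12 1 10 13 6 9 5)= [2, 10, 8, 3, 12, 0, 9, 7, 4, 5, 13, 11, 1, 6]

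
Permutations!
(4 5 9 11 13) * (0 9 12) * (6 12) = (0 9 11 13 4 5 6 12) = [9, 1, 2, 3, 5, 6, 12, 7, 8, 11, 10, 13, 0, 4]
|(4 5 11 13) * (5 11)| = |(4 11 13)| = 3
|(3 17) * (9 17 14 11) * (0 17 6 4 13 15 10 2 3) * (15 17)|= |(0 15 10 2 3 14 11 9 6 4 13 17)|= 12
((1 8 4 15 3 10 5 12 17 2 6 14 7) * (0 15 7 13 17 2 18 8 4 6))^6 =(18)(0 2 12 5 10 3 15)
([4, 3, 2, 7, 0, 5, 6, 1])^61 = [4, 3, 2, 7, 0, 5, 6, 1]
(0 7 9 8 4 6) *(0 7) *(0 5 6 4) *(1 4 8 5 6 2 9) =[6, 4, 9, 3, 8, 2, 7, 1, 0, 5] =(0 6 7 1 4 8)(2 9 5)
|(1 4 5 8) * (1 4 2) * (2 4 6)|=|(1 4 5 8 6 2)|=6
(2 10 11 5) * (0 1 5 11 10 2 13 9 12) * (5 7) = (0 1 7 5 13 9 12) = [1, 7, 2, 3, 4, 13, 6, 5, 8, 12, 10, 11, 0, 9]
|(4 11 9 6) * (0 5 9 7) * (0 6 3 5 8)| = 12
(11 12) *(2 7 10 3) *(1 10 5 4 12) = (1 10 3 2 7 5 4 12 11) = [0, 10, 7, 2, 12, 4, 6, 5, 8, 9, 3, 1, 11]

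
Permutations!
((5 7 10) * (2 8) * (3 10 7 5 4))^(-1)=(2 8)(3 4 10)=((2 8)(3 10 4))^(-1)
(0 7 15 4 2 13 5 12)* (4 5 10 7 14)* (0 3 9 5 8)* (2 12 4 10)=(0 14 10 7 15 8)(2 13)(3 9 5 4 12)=[14, 1, 13, 9, 12, 4, 6, 15, 0, 5, 7, 11, 3, 2, 10, 8]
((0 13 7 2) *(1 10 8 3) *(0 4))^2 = ((0 13 7 2 4)(1 10 8 3))^2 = (0 7 4 13 2)(1 8)(3 10)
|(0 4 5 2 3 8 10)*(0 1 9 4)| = 8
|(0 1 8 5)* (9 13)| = |(0 1 8 5)(9 13)| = 4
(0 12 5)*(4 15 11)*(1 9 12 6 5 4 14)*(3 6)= (0 3 6 5)(1 9 12 4 15 11 14)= [3, 9, 2, 6, 15, 0, 5, 7, 8, 12, 10, 14, 4, 13, 1, 11]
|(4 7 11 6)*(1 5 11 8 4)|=12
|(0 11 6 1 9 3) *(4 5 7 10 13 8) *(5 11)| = 12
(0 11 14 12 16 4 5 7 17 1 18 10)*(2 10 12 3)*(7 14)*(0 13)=(0 11 7 17 1 18 12 16 4 5 14 3 2 10 13)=[11, 18, 10, 2, 5, 14, 6, 17, 8, 9, 13, 7, 16, 0, 3, 15, 4, 1, 12]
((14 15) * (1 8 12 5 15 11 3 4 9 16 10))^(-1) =(1 10 16 9 4 3 11 14 15 5 12 8)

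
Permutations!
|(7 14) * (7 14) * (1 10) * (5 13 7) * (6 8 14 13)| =6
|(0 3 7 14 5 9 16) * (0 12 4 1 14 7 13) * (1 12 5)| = 6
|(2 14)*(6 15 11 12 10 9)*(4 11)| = |(2 14)(4 11 12 10 9 6 15)| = 14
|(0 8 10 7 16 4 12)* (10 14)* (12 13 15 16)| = 12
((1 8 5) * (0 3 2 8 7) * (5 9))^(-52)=((0 3 2 8 9 5 1 7))^(-52)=(0 9)(1 2)(3 5)(7 8)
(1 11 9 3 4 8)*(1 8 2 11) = (2 11 9 3 4) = [0, 1, 11, 4, 2, 5, 6, 7, 8, 3, 10, 9]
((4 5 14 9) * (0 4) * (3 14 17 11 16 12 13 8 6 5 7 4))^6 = ((0 3 14 9)(4 7)(5 17 11 16 12 13 8 6))^6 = (0 14)(3 9)(5 8 12 11)(6 13 16 17)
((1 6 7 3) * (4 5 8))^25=((1 6 7 3)(4 5 8))^25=(1 6 7 3)(4 5 8)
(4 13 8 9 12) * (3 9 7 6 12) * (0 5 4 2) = (0 5 4 13 8 7 6 12 2)(3 9) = [5, 1, 0, 9, 13, 4, 12, 6, 7, 3, 10, 11, 2, 8]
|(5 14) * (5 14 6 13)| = 3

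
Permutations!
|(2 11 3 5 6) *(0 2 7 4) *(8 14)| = 8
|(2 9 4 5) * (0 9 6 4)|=4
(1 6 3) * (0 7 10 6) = (0 7 10 6 3 1) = [7, 0, 2, 1, 4, 5, 3, 10, 8, 9, 6]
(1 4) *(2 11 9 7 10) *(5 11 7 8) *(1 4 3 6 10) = (1 3 6 10 2 7)(5 11 9 8) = [0, 3, 7, 6, 4, 11, 10, 1, 5, 8, 2, 9]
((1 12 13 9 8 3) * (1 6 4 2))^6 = (1 6 9)(2 3 13)(4 8 12)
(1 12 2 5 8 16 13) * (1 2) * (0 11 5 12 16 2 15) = (0 11 5 8 2 12 1 16 13 15) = [11, 16, 12, 3, 4, 8, 6, 7, 2, 9, 10, 5, 1, 15, 14, 0, 13]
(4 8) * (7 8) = (4 7 8) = [0, 1, 2, 3, 7, 5, 6, 8, 4]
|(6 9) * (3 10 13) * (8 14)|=6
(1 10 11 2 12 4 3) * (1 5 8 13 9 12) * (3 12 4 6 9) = (1 10 11 2)(3 5 8 13)(4 12 6 9) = [0, 10, 1, 5, 12, 8, 9, 7, 13, 4, 11, 2, 6, 3]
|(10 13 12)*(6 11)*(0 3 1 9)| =12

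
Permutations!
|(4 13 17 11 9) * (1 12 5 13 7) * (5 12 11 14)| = 20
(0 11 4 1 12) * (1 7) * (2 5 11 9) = [9, 12, 5, 3, 7, 11, 6, 1, 8, 2, 10, 4, 0] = (0 9 2 5 11 4 7 1 12)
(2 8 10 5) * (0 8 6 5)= (0 8 10)(2 6 5)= [8, 1, 6, 3, 4, 2, 5, 7, 10, 9, 0]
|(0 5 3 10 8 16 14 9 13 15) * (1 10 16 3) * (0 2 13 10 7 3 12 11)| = |(0 5 1 7 3 16 14 9 10 8 12 11)(2 13 15)| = 12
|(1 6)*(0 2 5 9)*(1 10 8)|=4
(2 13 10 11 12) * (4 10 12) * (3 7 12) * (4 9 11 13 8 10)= (2 8 10 13 3 7 12)(9 11)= [0, 1, 8, 7, 4, 5, 6, 12, 10, 11, 13, 9, 2, 3]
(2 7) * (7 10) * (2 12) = (2 10 7 12) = [0, 1, 10, 3, 4, 5, 6, 12, 8, 9, 7, 11, 2]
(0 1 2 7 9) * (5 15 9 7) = [1, 2, 5, 3, 4, 15, 6, 7, 8, 0, 10, 11, 12, 13, 14, 9] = (0 1 2 5 15 9)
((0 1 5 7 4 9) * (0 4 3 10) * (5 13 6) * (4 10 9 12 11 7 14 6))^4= (0 12 9 13 7)(1 11 10 4 3)(5 14 6)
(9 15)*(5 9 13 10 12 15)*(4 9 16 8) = [0, 1, 2, 3, 9, 16, 6, 7, 4, 5, 12, 11, 15, 10, 14, 13, 8] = (4 9 5 16 8)(10 12 15 13)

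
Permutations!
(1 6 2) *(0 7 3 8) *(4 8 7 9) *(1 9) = (0 1 6 2 9 4 8)(3 7) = [1, 6, 9, 7, 8, 5, 2, 3, 0, 4]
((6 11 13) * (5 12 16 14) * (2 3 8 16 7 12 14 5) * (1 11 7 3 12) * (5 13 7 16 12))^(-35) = ((1 11 7)(2 5 14)(3 8 12)(6 16 13))^(-35) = (1 11 7)(2 5 14)(3 8 12)(6 16 13)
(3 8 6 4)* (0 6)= (0 6 4 3 8)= [6, 1, 2, 8, 3, 5, 4, 7, 0]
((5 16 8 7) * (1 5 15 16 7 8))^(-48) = ((1 5 7 15 16))^(-48) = (1 7 16 5 15)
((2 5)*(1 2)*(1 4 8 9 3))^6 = (1 3 9 8 4 5 2)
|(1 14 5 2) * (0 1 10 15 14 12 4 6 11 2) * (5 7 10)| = |(0 1 12 4 6 11 2 5)(7 10 15 14)| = 8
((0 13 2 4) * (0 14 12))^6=(14)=((0 13 2 4 14 12))^6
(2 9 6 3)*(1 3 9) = [0, 3, 1, 2, 4, 5, 9, 7, 8, 6] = (1 3 2)(6 9)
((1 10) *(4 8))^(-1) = (1 10)(4 8)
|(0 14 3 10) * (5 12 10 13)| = 7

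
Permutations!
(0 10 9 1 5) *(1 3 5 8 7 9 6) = [10, 8, 2, 5, 4, 0, 1, 9, 7, 3, 6] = (0 10 6 1 8 7 9 3 5)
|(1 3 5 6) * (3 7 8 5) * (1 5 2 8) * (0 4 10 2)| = 10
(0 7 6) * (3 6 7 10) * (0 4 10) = (3 6 4 10) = [0, 1, 2, 6, 10, 5, 4, 7, 8, 9, 3]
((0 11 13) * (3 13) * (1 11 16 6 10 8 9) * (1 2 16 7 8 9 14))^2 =(0 8 1 3)(2 6 9 16 10)(7 14 11 13)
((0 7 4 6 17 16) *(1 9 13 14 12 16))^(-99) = (17)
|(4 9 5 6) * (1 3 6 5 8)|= 6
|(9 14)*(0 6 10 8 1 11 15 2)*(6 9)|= |(0 9 14 6 10 8 1 11 15 2)|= 10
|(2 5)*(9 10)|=|(2 5)(9 10)|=2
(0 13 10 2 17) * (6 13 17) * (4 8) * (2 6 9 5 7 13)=[17, 1, 9, 3, 8, 7, 2, 13, 4, 5, 6, 11, 12, 10, 14, 15, 16, 0]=(0 17)(2 9 5 7 13 10 6)(4 8)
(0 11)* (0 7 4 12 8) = (0 11 7 4 12 8) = [11, 1, 2, 3, 12, 5, 6, 4, 0, 9, 10, 7, 8]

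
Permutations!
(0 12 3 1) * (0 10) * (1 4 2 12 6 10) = (0 6 10)(2 12 3 4) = [6, 1, 12, 4, 2, 5, 10, 7, 8, 9, 0, 11, 3]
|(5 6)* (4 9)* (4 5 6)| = |(4 9 5)| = 3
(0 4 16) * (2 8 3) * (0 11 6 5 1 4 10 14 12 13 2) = [10, 4, 8, 0, 16, 1, 5, 7, 3, 9, 14, 6, 13, 2, 12, 15, 11] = (0 10 14 12 13 2 8 3)(1 4 16 11 6 5)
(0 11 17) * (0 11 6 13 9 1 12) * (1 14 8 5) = (0 6 13 9 14 8 5 1 12)(11 17) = [6, 12, 2, 3, 4, 1, 13, 7, 5, 14, 10, 17, 0, 9, 8, 15, 16, 11]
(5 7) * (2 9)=(2 9)(5 7)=[0, 1, 9, 3, 4, 7, 6, 5, 8, 2]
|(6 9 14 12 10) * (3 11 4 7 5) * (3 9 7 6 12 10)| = |(3 11 4 6 7 5 9 14 10 12)| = 10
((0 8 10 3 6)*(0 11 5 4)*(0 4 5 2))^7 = (11)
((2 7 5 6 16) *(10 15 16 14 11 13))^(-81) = (2 16 15 10 13 11 14 6 5 7)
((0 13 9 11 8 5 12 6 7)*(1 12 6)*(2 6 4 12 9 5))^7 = (0 11 5 2 12 7 9 13 8 4 6 1)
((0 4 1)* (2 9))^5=((0 4 1)(2 9))^5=(0 1 4)(2 9)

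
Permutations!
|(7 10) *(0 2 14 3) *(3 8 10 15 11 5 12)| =11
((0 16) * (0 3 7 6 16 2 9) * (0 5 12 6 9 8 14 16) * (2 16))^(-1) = (0 6 12 5 9 7 3 16)(2 14 8)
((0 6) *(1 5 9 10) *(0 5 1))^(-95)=(10)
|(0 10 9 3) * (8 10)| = 5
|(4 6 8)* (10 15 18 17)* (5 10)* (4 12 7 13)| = |(4 6 8 12 7 13)(5 10 15 18 17)| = 30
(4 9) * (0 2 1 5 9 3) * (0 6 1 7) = (0 2 7)(1 5 9 4 3 6) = [2, 5, 7, 6, 3, 9, 1, 0, 8, 4]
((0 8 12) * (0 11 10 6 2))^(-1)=(0 2 6 10 11 12 8)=((0 8 12 11 10 6 2))^(-1)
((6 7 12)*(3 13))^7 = ((3 13)(6 7 12))^7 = (3 13)(6 7 12)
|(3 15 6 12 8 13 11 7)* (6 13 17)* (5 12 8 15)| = 21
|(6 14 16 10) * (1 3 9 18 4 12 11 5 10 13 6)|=36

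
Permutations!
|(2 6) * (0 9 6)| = |(0 9 6 2)| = 4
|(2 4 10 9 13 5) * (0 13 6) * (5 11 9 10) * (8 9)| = 6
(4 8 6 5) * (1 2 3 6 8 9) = (1 2 3 6 5 4 9) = [0, 2, 3, 6, 9, 4, 5, 7, 8, 1]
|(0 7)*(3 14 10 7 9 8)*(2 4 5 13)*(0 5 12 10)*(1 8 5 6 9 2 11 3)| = 26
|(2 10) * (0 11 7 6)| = |(0 11 7 6)(2 10)| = 4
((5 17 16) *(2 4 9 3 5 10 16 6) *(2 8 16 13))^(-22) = ((2 4 9 3 5 17 6 8 16 10 13))^(-22) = (17)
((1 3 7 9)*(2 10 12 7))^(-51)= (1 7 10 3 9 12 2)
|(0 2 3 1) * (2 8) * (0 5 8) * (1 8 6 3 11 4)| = 8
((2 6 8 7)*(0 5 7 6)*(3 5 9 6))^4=((0 9 6 8 3 5 7 2))^4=(0 3)(2 8)(5 9)(6 7)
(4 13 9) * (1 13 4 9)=[0, 13, 2, 3, 4, 5, 6, 7, 8, 9, 10, 11, 12, 1]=(1 13)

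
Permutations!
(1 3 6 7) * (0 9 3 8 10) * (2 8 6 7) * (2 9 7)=(0 7 1 6 9 3 2 8 10)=[7, 6, 8, 2, 4, 5, 9, 1, 10, 3, 0]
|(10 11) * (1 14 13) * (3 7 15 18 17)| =30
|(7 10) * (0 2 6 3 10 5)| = 7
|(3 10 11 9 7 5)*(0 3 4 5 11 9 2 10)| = |(0 3)(2 10 9 7 11)(4 5)| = 10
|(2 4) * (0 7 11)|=6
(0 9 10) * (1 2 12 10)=(0 9 1 2 12 10)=[9, 2, 12, 3, 4, 5, 6, 7, 8, 1, 0, 11, 10]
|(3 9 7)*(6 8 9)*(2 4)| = |(2 4)(3 6 8 9 7)| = 10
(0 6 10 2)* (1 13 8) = (0 6 10 2)(1 13 8) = [6, 13, 0, 3, 4, 5, 10, 7, 1, 9, 2, 11, 12, 8]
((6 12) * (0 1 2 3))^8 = (12)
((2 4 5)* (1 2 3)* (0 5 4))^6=((0 5 3 1 2))^6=(0 5 3 1 2)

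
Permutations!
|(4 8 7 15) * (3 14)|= 4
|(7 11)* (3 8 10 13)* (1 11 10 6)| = |(1 11 7 10 13 3 8 6)| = 8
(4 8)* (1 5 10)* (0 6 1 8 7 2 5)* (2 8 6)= (0 2 5 10 6 1)(4 7 8)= [2, 0, 5, 3, 7, 10, 1, 8, 4, 9, 6]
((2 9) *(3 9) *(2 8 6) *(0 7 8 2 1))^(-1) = (0 1 6 8 7)(2 9 3)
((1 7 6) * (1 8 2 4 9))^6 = ((1 7 6 8 2 4 9))^6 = (1 9 4 2 8 6 7)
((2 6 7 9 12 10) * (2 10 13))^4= (2 12 7)(6 13 9)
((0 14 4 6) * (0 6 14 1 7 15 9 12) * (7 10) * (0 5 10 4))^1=(0 1 4 14)(5 10 7 15 9 12)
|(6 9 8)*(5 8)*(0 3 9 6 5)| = 6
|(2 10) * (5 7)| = 2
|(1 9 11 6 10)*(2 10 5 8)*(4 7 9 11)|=21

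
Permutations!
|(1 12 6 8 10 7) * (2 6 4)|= |(1 12 4 2 6 8 10 7)|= 8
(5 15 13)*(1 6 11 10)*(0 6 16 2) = (0 6 11 10 1 16 2)(5 15 13) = [6, 16, 0, 3, 4, 15, 11, 7, 8, 9, 1, 10, 12, 5, 14, 13, 2]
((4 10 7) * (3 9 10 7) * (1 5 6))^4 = (1 5 6)(3 9 10) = ((1 5 6)(3 9 10)(4 7))^4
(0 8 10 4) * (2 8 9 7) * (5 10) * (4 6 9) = (0 4)(2 8 5 10 6 9 7) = [4, 1, 8, 3, 0, 10, 9, 2, 5, 7, 6]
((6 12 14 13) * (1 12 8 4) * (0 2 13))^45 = (14)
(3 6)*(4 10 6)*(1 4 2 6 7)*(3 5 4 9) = (1 9 3 2 6 5 4 10 7) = [0, 9, 6, 2, 10, 4, 5, 1, 8, 3, 7]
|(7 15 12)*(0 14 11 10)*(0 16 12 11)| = |(0 14)(7 15 11 10 16 12)| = 6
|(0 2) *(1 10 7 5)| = 4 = |(0 2)(1 10 7 5)|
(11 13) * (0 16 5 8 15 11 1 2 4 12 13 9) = (0 16 5 8 15 11 9)(1 2 4 12 13) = [16, 2, 4, 3, 12, 8, 6, 7, 15, 0, 10, 9, 13, 1, 14, 11, 5]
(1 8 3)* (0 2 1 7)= (0 2 1 8 3 7)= [2, 8, 1, 7, 4, 5, 6, 0, 3]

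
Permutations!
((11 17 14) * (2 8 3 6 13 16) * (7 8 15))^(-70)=(2 7 3 13)(6 16 15 8)(11 14 17)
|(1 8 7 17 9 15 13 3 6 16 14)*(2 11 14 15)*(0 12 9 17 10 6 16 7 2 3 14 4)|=39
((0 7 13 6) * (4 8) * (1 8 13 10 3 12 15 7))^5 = ((0 1 8 4 13 6)(3 12 15 7 10))^5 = (15)(0 6 13 4 8 1)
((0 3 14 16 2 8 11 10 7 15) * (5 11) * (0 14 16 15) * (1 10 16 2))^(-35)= (0 11)(1 2)(3 16)(5 7)(8 10)(14 15)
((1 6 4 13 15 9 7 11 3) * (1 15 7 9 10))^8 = (1 10 15 3 11 7 13 4 6)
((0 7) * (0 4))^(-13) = ((0 7 4))^(-13) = (0 4 7)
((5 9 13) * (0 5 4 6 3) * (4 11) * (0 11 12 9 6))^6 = (13)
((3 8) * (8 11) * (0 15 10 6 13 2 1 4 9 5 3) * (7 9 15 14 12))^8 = ((0 14 12 7 9 5 3 11 8)(1 4 15 10 6 13 2))^8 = (0 8 11 3 5 9 7 12 14)(1 4 15 10 6 13 2)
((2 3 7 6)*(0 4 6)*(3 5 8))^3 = ((0 4 6 2 5 8 3 7))^3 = (0 2 3 4 5 7 6 8)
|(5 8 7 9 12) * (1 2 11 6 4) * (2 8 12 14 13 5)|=|(1 8 7 9 14 13 5 12 2 11 6 4)|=12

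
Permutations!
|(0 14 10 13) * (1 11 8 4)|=|(0 14 10 13)(1 11 8 4)|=4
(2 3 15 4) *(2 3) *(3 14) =(3 15 4 14) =[0, 1, 2, 15, 14, 5, 6, 7, 8, 9, 10, 11, 12, 13, 3, 4]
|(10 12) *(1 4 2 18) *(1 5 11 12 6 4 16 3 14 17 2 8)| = 14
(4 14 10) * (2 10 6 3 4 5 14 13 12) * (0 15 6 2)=[15, 1, 10, 4, 13, 14, 3, 7, 8, 9, 5, 11, 0, 12, 2, 6]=(0 15 6 3 4 13 12)(2 10 5 14)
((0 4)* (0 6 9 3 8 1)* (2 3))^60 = (0 2)(1 9)(3 4)(6 8)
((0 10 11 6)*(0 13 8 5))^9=(0 11 13 5 10 6 8)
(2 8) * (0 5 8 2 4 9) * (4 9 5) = (0 4 5 8 9) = [4, 1, 2, 3, 5, 8, 6, 7, 9, 0]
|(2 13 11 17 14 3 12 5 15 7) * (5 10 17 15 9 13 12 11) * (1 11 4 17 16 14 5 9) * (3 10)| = 30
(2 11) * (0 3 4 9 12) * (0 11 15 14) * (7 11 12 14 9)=(0 3 4 7 11 2 15 9 14)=[3, 1, 15, 4, 7, 5, 6, 11, 8, 14, 10, 2, 12, 13, 0, 9]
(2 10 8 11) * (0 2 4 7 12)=(0 2 10 8 11 4 7 12)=[2, 1, 10, 3, 7, 5, 6, 12, 11, 9, 8, 4, 0]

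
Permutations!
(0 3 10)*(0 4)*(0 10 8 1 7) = (0 3 8 1 7)(4 10) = [3, 7, 2, 8, 10, 5, 6, 0, 1, 9, 4]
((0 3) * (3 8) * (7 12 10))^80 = ((0 8 3)(7 12 10))^80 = (0 3 8)(7 10 12)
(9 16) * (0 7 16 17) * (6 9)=(0 7 16 6 9 17)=[7, 1, 2, 3, 4, 5, 9, 16, 8, 17, 10, 11, 12, 13, 14, 15, 6, 0]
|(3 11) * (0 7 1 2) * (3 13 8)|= 4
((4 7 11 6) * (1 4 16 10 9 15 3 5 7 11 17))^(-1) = (1 17 7 5 3 15 9 10 16 6 11 4)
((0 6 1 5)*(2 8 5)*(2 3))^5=((0 6 1 3 2 8 5))^5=(0 8 3 6 5 2 1)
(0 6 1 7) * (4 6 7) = [7, 4, 2, 3, 6, 5, 1, 0] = (0 7)(1 4 6)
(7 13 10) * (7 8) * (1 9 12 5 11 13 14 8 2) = (1 9 12 5 11 13 10 2)(7 14 8) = [0, 9, 1, 3, 4, 11, 6, 14, 7, 12, 2, 13, 5, 10, 8]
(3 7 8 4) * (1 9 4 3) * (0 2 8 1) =(0 2 8 3 7 1 9 4) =[2, 9, 8, 7, 0, 5, 6, 1, 3, 4]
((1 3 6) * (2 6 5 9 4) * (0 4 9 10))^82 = (0 2 1 5)(3 10 4 6) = ((0 4 2 6 1 3 5 10))^82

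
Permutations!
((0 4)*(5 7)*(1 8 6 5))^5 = (8)(0 4) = ((0 4)(1 8 6 5 7))^5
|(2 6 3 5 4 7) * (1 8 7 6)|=|(1 8 7 2)(3 5 4 6)|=4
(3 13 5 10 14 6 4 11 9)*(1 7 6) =(1 7 6 4 11 9 3 13 5 10 14) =[0, 7, 2, 13, 11, 10, 4, 6, 8, 3, 14, 9, 12, 5, 1]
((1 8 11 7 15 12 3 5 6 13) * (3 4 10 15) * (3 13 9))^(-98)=(1 11 13 8 7)(3 6)(4 15)(5 9)(10 12)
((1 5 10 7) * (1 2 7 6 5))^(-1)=((2 7)(5 10 6))^(-1)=(2 7)(5 6 10)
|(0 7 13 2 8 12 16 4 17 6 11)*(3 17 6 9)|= 30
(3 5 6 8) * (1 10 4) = (1 10 4)(3 5 6 8) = [0, 10, 2, 5, 1, 6, 8, 7, 3, 9, 4]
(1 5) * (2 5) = (1 2 5) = [0, 2, 5, 3, 4, 1]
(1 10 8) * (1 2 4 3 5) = (1 10 8 2 4 3 5) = [0, 10, 4, 5, 3, 1, 6, 7, 2, 9, 8]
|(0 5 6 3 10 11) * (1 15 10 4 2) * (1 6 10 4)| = 12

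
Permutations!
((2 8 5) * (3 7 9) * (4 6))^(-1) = ((2 8 5)(3 7 9)(4 6))^(-1) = (2 5 8)(3 9 7)(4 6)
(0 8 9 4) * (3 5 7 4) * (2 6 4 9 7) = (0 8 7 9 3 5 2 6 4) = [8, 1, 6, 5, 0, 2, 4, 9, 7, 3]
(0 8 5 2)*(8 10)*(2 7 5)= [10, 1, 0, 3, 4, 7, 6, 5, 2, 9, 8]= (0 10 8 2)(5 7)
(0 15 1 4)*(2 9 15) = [2, 4, 9, 3, 0, 5, 6, 7, 8, 15, 10, 11, 12, 13, 14, 1] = (0 2 9 15 1 4)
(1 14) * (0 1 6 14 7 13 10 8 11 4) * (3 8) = (0 1 7 13 10 3 8 11 4)(6 14) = [1, 7, 2, 8, 0, 5, 14, 13, 11, 9, 3, 4, 12, 10, 6]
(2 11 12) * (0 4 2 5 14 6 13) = (0 4 2 11 12 5 14 6 13) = [4, 1, 11, 3, 2, 14, 13, 7, 8, 9, 10, 12, 5, 0, 6]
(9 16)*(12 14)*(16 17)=(9 17 16)(12 14)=[0, 1, 2, 3, 4, 5, 6, 7, 8, 17, 10, 11, 14, 13, 12, 15, 9, 16]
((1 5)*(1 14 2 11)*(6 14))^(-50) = ((1 5 6 14 2 11))^(-50) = (1 2 6)(5 11 14)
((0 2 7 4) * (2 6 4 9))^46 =((0 6 4)(2 7 9))^46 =(0 6 4)(2 7 9)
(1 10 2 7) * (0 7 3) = [7, 10, 3, 0, 4, 5, 6, 1, 8, 9, 2] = (0 7 1 10 2 3)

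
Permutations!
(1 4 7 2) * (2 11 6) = [0, 4, 1, 3, 7, 5, 2, 11, 8, 9, 10, 6] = (1 4 7 11 6 2)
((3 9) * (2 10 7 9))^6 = (2 10 7 9 3)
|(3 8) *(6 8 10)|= |(3 10 6 8)|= 4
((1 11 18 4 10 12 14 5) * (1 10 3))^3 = (1 4 11 3 18)(5 14 12 10)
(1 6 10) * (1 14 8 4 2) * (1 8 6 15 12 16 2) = (1 15 12 16 2 8 4)(6 10 14) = [0, 15, 8, 3, 1, 5, 10, 7, 4, 9, 14, 11, 16, 13, 6, 12, 2]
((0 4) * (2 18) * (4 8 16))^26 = ((0 8 16 4)(2 18))^26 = (18)(0 16)(4 8)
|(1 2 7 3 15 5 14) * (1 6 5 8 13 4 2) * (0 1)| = 42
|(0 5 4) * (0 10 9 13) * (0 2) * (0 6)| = 8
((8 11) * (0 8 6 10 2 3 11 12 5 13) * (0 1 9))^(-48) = (0 8 12 5 13 1 9)(2 11 10 3 6)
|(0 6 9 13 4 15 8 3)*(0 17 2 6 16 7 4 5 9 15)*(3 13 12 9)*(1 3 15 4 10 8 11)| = 30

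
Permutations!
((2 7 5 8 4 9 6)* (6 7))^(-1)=(2 6)(4 8 5 7 9)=((2 6)(4 9 7 5 8))^(-1)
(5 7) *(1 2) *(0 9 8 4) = (0 9 8 4)(1 2)(5 7) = [9, 2, 1, 3, 0, 7, 6, 5, 4, 8]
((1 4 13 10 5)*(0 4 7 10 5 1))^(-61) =(0 5 13 4)(1 10 7)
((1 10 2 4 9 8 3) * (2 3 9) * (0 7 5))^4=((0 7 5)(1 10 3)(2 4)(8 9))^4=(0 7 5)(1 10 3)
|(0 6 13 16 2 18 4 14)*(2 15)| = |(0 6 13 16 15 2 18 4 14)| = 9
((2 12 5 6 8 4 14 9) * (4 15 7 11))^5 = ((2 12 5 6 8 15 7 11 4 14 9))^5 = (2 15 9 8 14 6 4 5 11 12 7)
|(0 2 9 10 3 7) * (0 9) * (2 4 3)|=|(0 4 3 7 9 10 2)|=7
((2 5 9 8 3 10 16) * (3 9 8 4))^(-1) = (2 16 10 3 4 9 8 5)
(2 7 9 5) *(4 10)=(2 7 9 5)(4 10)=[0, 1, 7, 3, 10, 2, 6, 9, 8, 5, 4]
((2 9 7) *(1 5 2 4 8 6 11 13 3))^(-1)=((1 5 2 9 7 4 8 6 11 13 3))^(-1)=(1 3 13 11 6 8 4 7 9 2 5)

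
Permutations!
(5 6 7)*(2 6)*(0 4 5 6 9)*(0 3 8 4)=(2 9 3 8 4 5)(6 7)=[0, 1, 9, 8, 5, 2, 7, 6, 4, 3]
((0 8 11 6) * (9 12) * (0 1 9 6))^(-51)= (1 9 12 6)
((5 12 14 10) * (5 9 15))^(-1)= ((5 12 14 10 9 15))^(-1)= (5 15 9 10 14 12)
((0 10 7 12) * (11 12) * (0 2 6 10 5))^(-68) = (2 11 10)(6 12 7)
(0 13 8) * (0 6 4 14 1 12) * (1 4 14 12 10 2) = (0 13 8 6 14 4 12)(1 10 2) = [13, 10, 1, 3, 12, 5, 14, 7, 6, 9, 2, 11, 0, 8, 4]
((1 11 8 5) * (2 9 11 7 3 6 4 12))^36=(1 6 2 8 7 4 9 5 3 12 11)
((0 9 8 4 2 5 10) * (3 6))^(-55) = (0 9 8 4 2 5 10)(3 6) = ((0 9 8 4 2 5 10)(3 6))^(-55)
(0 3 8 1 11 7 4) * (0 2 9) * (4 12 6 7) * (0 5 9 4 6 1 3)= (1 11 6 7 12)(2 4)(3 8)(5 9)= [0, 11, 4, 8, 2, 9, 7, 12, 3, 5, 10, 6, 1]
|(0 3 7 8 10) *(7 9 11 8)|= |(0 3 9 11 8 10)|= 6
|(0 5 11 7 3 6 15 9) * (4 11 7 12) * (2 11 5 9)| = |(0 9)(2 11 12 4 5 7 3 6 15)| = 18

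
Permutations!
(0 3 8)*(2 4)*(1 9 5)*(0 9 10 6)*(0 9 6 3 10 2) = [10, 2, 4, 8, 0, 1, 9, 7, 6, 5, 3] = (0 10 3 8 6 9 5 1 2 4)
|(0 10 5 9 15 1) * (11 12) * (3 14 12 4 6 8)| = 42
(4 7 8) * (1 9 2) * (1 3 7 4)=(1 9 2 3 7 8)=[0, 9, 3, 7, 4, 5, 6, 8, 1, 2]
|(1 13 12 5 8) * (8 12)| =6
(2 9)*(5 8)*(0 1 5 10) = [1, 5, 9, 3, 4, 8, 6, 7, 10, 2, 0] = (0 1 5 8 10)(2 9)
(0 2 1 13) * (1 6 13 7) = (0 2 6 13)(1 7) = [2, 7, 6, 3, 4, 5, 13, 1, 8, 9, 10, 11, 12, 0]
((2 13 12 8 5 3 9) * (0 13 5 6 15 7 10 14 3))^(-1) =((0 13 12 8 6 15 7 10 14 3 9 2 5))^(-1) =(0 5 2 9 3 14 10 7 15 6 8 12 13)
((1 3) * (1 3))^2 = ((3))^2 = (3)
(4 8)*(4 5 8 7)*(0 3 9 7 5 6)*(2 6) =[3, 1, 6, 9, 5, 8, 0, 4, 2, 7] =(0 3 9 7 4 5 8 2 6)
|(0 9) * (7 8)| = 2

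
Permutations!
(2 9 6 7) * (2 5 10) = [0, 1, 9, 3, 4, 10, 7, 5, 8, 6, 2] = (2 9 6 7 5 10)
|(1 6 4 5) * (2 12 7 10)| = 4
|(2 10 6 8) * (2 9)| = |(2 10 6 8 9)| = 5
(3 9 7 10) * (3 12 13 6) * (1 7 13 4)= (1 7 10 12 4)(3 9 13 6)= [0, 7, 2, 9, 1, 5, 3, 10, 8, 13, 12, 11, 4, 6]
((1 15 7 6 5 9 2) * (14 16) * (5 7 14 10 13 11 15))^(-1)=((1 5 9 2)(6 7)(10 13 11 15 14 16))^(-1)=(1 2 9 5)(6 7)(10 16 14 15 11 13)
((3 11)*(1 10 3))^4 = (11) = ((1 10 3 11))^4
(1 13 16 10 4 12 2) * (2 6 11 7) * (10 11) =(1 13 16 11 7 2)(4 12 6 10) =[0, 13, 1, 3, 12, 5, 10, 2, 8, 9, 4, 7, 6, 16, 14, 15, 11]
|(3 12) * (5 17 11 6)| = 4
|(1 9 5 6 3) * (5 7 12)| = 7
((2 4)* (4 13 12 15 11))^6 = (15)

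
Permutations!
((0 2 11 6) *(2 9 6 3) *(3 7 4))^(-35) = ((0 9 6)(2 11 7 4 3))^(-35) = (11)(0 9 6)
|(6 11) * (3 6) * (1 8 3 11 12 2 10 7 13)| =9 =|(1 8 3 6 12 2 10 7 13)|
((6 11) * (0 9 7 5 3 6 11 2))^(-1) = (11)(0 2 6 3 5 7 9)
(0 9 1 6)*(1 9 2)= [2, 6, 1, 3, 4, 5, 0, 7, 8, 9]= (9)(0 2 1 6)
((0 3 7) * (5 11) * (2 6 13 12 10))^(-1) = ((0 3 7)(2 6 13 12 10)(5 11))^(-1) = (0 7 3)(2 10 12 13 6)(5 11)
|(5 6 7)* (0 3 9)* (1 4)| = |(0 3 9)(1 4)(5 6 7)| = 6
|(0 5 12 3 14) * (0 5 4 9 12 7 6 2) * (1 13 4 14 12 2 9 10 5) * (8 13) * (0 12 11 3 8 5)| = 26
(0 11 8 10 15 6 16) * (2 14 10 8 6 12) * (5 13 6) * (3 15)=(0 11 5 13 6 16)(2 14 10 3 15 12)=[11, 1, 14, 15, 4, 13, 16, 7, 8, 9, 3, 5, 2, 6, 10, 12, 0]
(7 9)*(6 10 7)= (6 10 7 9)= [0, 1, 2, 3, 4, 5, 10, 9, 8, 6, 7]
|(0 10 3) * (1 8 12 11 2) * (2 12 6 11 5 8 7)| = |(0 10 3)(1 7 2)(5 8 6 11 12)| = 15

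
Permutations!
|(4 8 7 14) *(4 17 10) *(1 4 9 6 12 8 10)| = |(1 4 10 9 6 12 8 7 14 17)| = 10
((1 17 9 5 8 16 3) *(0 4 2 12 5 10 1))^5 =((0 4 2 12 5 8 16 3)(1 17 9 10))^5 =(0 8 2 3 5 4 16 12)(1 17 9 10)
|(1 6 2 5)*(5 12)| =5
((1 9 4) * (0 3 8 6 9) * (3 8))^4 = (0 4 6)(1 9 8)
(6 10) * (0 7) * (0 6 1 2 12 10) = (0 7 6)(1 2 12 10) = [7, 2, 12, 3, 4, 5, 0, 6, 8, 9, 1, 11, 10]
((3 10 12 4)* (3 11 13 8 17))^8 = (17)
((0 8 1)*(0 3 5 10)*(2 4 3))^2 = (0 1 4 5)(2 3 10 8)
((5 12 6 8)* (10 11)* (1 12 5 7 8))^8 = ((1 12 6)(7 8)(10 11))^8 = (1 6 12)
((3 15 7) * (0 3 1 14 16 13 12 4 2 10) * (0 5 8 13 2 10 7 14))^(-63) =(0 3 15 14 16 2 7 1)(4 8)(5 12)(10 13)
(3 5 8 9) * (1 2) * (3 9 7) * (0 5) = (9)(0 5 8 7 3)(1 2) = [5, 2, 1, 0, 4, 8, 6, 3, 7, 9]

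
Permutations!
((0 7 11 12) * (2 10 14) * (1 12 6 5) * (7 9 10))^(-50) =((0 9 10 14 2 7 11 6 5 1 12))^(-50) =(0 7 12 2 1 14 5 10 6 9 11)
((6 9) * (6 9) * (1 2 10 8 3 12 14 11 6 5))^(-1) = ((1 2 10 8 3 12 14 11 6 5))^(-1) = (1 5 6 11 14 12 3 8 10 2)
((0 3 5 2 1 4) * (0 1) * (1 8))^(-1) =(0 2 5 3)(1 8 4) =((0 3 5 2)(1 4 8))^(-1)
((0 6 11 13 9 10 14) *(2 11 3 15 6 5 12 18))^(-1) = ((0 5 12 18 2 11 13 9 10 14)(3 15 6))^(-1) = (0 14 10 9 13 11 2 18 12 5)(3 6 15)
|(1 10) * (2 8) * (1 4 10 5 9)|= |(1 5 9)(2 8)(4 10)|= 6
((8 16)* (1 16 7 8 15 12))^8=((1 16 15 12)(7 8))^8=(16)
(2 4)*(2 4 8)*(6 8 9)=(2 9 6 8)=[0, 1, 9, 3, 4, 5, 8, 7, 2, 6]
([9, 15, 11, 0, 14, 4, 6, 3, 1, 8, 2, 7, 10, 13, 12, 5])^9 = [10, 7, 5, 12, 9, 0, 6, 14, 11, 2, 15, 4, 1, 13, 8, 3]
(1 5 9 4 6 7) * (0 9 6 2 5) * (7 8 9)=(0 7 1)(2 5 6 8 9 4)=[7, 0, 5, 3, 2, 6, 8, 1, 9, 4]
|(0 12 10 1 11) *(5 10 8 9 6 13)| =10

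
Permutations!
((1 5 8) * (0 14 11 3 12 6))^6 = ((0 14 11 3 12 6)(1 5 8))^6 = (14)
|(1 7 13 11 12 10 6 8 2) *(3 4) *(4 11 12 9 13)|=|(1 7 4 3 11 9 13 12 10 6 8 2)|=12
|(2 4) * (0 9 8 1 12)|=10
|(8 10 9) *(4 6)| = 6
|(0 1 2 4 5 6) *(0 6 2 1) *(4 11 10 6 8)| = 7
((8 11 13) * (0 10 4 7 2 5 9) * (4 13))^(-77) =(0 8 7 9 13 4 5 10 11 2)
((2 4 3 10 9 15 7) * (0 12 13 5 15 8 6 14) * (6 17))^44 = ((0 12 13 5 15 7 2 4 3 10 9 8 17 6 14))^44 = (0 14 6 17 8 9 10 3 4 2 7 15 5 13 12)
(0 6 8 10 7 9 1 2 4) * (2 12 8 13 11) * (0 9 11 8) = (0 6 13 8 10 7 11 2 4 9 1 12) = [6, 12, 4, 3, 9, 5, 13, 11, 10, 1, 7, 2, 0, 8]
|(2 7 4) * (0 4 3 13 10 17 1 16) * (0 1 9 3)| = |(0 4 2 7)(1 16)(3 13 10 17 9)| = 20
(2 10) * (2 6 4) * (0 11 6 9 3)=[11, 1, 10, 0, 2, 5, 4, 7, 8, 3, 9, 6]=(0 11 6 4 2 10 9 3)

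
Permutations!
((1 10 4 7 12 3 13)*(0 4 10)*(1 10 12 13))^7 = (0 1 3 12 10 13 7 4)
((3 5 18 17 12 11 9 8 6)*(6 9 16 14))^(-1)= (3 6 14 16 11 12 17 18 5)(8 9)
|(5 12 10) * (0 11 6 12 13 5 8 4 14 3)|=18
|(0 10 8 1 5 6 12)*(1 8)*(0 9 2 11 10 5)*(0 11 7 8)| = 24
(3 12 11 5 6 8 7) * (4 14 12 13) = [0, 1, 2, 13, 14, 6, 8, 3, 7, 9, 10, 5, 11, 4, 12] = (3 13 4 14 12 11 5 6 8 7)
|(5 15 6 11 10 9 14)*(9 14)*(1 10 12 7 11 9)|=21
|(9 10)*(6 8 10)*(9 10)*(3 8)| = |(10)(3 8 9 6)| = 4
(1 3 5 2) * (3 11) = (1 11 3 5 2) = [0, 11, 1, 5, 4, 2, 6, 7, 8, 9, 10, 3]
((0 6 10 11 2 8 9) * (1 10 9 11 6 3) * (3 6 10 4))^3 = (11)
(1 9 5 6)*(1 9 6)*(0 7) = (0 7)(1 6 9 5) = [7, 6, 2, 3, 4, 1, 9, 0, 8, 5]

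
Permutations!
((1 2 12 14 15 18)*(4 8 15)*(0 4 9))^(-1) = ((0 4 8 15 18 1 2 12 14 9))^(-1) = (0 9 14 12 2 1 18 15 8 4)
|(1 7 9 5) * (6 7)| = |(1 6 7 9 5)| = 5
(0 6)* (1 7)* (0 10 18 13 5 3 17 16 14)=(0 6 10 18 13 5 3 17 16 14)(1 7)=[6, 7, 2, 17, 4, 3, 10, 1, 8, 9, 18, 11, 12, 5, 0, 15, 14, 16, 13]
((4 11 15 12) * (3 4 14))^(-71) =(3 4 11 15 12 14)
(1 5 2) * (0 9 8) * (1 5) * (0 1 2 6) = (0 9 8 1 2 5 6) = [9, 2, 5, 3, 4, 6, 0, 7, 1, 8]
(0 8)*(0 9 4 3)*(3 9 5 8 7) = (0 7 3)(4 9)(5 8) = [7, 1, 2, 0, 9, 8, 6, 3, 5, 4]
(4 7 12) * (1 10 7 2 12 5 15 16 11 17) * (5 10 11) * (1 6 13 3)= (1 11 17 6 13 3)(2 12 4)(5 15 16)(7 10)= [0, 11, 12, 1, 2, 15, 13, 10, 8, 9, 7, 17, 4, 3, 14, 16, 5, 6]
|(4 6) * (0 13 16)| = 6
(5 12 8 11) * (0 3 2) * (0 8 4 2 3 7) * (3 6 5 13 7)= (0 3 6 5 12 4 2 8 11 13 7)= [3, 1, 8, 6, 2, 12, 5, 0, 11, 9, 10, 13, 4, 7]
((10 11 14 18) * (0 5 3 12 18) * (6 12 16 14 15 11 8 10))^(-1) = ((0 5 3 16 14)(6 12 18)(8 10)(11 15))^(-1) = (0 14 16 3 5)(6 18 12)(8 10)(11 15)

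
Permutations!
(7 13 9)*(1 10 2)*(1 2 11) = (1 10 11)(7 13 9) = [0, 10, 2, 3, 4, 5, 6, 13, 8, 7, 11, 1, 12, 9]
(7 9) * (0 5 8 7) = (0 5 8 7 9) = [5, 1, 2, 3, 4, 8, 6, 9, 7, 0]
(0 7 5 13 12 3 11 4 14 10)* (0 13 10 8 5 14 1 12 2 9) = (0 7 14 8 5 10 13 2 9)(1 12 3 11 4) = [7, 12, 9, 11, 1, 10, 6, 14, 5, 0, 13, 4, 3, 2, 8]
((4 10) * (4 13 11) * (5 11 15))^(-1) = (4 11 5 15 13 10)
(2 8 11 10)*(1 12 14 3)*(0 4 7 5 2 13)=(0 4 7 5 2 8 11 10 13)(1 12 14 3)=[4, 12, 8, 1, 7, 2, 6, 5, 11, 9, 13, 10, 14, 0, 3]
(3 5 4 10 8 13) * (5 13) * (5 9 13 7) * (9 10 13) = (3 7 5 4 13)(8 10) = [0, 1, 2, 7, 13, 4, 6, 5, 10, 9, 8, 11, 12, 3]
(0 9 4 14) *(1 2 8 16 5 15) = [9, 2, 8, 3, 14, 15, 6, 7, 16, 4, 10, 11, 12, 13, 0, 1, 5] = (0 9 4 14)(1 2 8 16 5 15)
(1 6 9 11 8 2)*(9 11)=(1 6 11 8 2)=[0, 6, 1, 3, 4, 5, 11, 7, 2, 9, 10, 8]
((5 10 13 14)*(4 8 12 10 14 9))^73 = (4 8 12 10 13 9)(5 14)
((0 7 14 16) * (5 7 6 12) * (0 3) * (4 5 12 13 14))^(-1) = ((0 6 13 14 16 3)(4 5 7))^(-1) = (0 3 16 14 13 6)(4 7 5)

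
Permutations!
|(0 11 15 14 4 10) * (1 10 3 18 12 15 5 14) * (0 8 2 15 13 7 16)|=|(0 11 5 14 4 3 18 12 13 7 16)(1 10 8 2 15)|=55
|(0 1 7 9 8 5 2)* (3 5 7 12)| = 6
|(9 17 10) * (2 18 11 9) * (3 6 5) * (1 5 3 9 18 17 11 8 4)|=|(1 5 9 11 18 8 4)(2 17 10)(3 6)|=42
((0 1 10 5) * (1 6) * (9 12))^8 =(12)(0 10 6 5 1) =((0 6 1 10 5)(9 12))^8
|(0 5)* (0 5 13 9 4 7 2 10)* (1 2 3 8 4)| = |(0 13 9 1 2 10)(3 8 4 7)| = 12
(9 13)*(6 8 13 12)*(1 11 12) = (1 11 12 6 8 13 9) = [0, 11, 2, 3, 4, 5, 8, 7, 13, 1, 10, 12, 6, 9]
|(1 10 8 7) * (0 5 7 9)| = 7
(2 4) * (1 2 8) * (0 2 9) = (0 2 4 8 1 9) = [2, 9, 4, 3, 8, 5, 6, 7, 1, 0]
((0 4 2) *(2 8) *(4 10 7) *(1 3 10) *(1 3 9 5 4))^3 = (0 7 5 2 10 9 8 3 1 4)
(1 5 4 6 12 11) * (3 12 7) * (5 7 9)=[0, 7, 2, 12, 6, 4, 9, 3, 8, 5, 10, 1, 11]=(1 7 3 12 11)(4 6 9 5)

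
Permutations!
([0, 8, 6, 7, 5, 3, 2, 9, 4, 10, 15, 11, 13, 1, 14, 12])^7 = [0, 10, 6, 1, 12, 13, 2, 8, 15, 4, 5, 11, 7, 9, 14, 3]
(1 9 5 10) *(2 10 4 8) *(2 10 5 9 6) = (1 6 2 5 4 8 10) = [0, 6, 5, 3, 8, 4, 2, 7, 10, 9, 1]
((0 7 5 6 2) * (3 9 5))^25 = (0 5 7 6 3 2 9)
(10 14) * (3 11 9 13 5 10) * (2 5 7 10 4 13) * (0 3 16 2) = (0 3 11 9)(2 5 4 13 7 10 14 16) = [3, 1, 5, 11, 13, 4, 6, 10, 8, 0, 14, 9, 12, 7, 16, 15, 2]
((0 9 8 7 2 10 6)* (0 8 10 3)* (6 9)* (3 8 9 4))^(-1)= ((0 6 9 10 4 3)(2 8 7))^(-1)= (0 3 4 10 9 6)(2 7 8)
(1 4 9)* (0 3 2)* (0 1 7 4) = [3, 0, 1, 2, 9, 5, 6, 4, 8, 7] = (0 3 2 1)(4 9 7)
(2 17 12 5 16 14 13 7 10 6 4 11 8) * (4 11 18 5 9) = (2 17 12 9 4 18 5 16 14 13 7 10 6 11 8) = [0, 1, 17, 3, 18, 16, 11, 10, 2, 4, 6, 8, 9, 7, 13, 15, 14, 12, 5]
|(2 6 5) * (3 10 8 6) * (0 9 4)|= 6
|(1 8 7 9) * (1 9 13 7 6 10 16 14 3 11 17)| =|(1 8 6 10 16 14 3 11 17)(7 13)| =18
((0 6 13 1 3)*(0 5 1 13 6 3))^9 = (13)(0 3 5 1)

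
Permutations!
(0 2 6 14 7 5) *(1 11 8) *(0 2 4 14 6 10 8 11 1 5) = (0 4 14 7)(2 10 8 5) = [4, 1, 10, 3, 14, 2, 6, 0, 5, 9, 8, 11, 12, 13, 7]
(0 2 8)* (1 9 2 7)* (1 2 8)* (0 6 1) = (0 7 2)(1 9 8 6) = [7, 9, 0, 3, 4, 5, 1, 2, 6, 8]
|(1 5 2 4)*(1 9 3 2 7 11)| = 4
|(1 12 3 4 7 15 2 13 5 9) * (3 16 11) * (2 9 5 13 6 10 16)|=|(1 12 2 6 10 16 11 3 4 7 15 9)|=12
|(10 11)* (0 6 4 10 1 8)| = 7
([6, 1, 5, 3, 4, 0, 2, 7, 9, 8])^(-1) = (0 5 2 6)(8 9)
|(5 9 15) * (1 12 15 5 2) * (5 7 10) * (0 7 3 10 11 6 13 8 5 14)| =|(0 7 11 6 13 8 5 9 3 10 14)(1 12 15 2)| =44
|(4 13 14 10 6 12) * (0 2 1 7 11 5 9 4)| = 13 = |(0 2 1 7 11 5 9 4 13 14 10 6 12)|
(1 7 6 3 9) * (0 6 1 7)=(0 6 3 9 7 1)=[6, 0, 2, 9, 4, 5, 3, 1, 8, 7]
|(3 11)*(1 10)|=2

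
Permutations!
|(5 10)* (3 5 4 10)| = |(3 5)(4 10)| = 2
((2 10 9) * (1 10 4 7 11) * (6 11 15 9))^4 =(2 9 15 7 4)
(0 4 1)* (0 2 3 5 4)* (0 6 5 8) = (0 6 5 4 1 2 3 8) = [6, 2, 3, 8, 1, 4, 5, 7, 0]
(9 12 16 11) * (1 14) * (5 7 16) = (1 14)(5 7 16 11 9 12) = [0, 14, 2, 3, 4, 7, 6, 16, 8, 12, 10, 9, 5, 13, 1, 15, 11]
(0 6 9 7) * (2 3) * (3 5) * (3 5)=(0 6 9 7)(2 3)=[6, 1, 3, 2, 4, 5, 9, 0, 8, 7]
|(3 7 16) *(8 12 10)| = |(3 7 16)(8 12 10)| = 3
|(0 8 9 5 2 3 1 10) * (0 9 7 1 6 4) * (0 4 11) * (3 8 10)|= |(0 10 9 5 2 8 7 1 3 6 11)|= 11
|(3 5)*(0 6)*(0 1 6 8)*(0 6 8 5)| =|(0 5 3)(1 8 6)| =3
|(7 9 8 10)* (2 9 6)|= |(2 9 8 10 7 6)|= 6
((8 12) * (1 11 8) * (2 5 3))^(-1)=(1 12 8 11)(2 3 5)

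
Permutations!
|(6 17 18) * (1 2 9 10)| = |(1 2 9 10)(6 17 18)| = 12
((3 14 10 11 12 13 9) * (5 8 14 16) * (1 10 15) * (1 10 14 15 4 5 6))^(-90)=(1 12 4 9 8 16 10)(3 15 6 11 14 13 5)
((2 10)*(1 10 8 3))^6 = (1 10 2 8 3)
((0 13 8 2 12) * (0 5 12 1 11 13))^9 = ((1 11 13 8 2)(5 12))^9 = (1 2 8 13 11)(5 12)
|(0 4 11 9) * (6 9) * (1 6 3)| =|(0 4 11 3 1 6 9)| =7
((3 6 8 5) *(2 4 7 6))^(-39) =((2 4 7 6 8 5 3))^(-39) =(2 6 3 7 5 4 8)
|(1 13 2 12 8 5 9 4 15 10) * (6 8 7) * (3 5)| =13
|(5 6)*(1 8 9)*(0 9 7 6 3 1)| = 6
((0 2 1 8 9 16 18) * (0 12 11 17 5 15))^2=((0 2 1 8 9 16 18 12 11 17 5 15))^2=(0 1 9 18 11 5)(2 8 16 12 17 15)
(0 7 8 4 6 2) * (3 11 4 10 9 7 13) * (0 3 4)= [13, 1, 3, 11, 6, 5, 2, 8, 10, 7, 9, 0, 12, 4]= (0 13 4 6 2 3 11)(7 8 10 9)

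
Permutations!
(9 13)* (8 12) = [0, 1, 2, 3, 4, 5, 6, 7, 12, 13, 10, 11, 8, 9] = (8 12)(9 13)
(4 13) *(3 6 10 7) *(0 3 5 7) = (0 3 6 10)(4 13)(5 7) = [3, 1, 2, 6, 13, 7, 10, 5, 8, 9, 0, 11, 12, 4]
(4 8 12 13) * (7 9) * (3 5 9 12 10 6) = (3 5 9 7 12 13 4 8 10 6) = [0, 1, 2, 5, 8, 9, 3, 12, 10, 7, 6, 11, 13, 4]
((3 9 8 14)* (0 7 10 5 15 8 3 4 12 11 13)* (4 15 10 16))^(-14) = ((0 7 16 4 12 11 13)(3 9)(5 10)(8 14 15))^(-14) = (16)(8 14 15)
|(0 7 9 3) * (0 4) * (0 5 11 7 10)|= 6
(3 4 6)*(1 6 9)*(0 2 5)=(0 2 5)(1 6 3 4 9)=[2, 6, 5, 4, 9, 0, 3, 7, 8, 1]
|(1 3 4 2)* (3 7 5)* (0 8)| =|(0 8)(1 7 5 3 4 2)| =6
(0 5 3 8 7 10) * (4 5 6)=(0 6 4 5 3 8 7 10)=[6, 1, 2, 8, 5, 3, 4, 10, 7, 9, 0]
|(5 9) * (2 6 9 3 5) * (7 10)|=|(2 6 9)(3 5)(7 10)|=6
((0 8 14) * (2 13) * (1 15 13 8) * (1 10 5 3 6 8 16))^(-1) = ((0 10 5 3 6 8 14)(1 15 13 2 16))^(-1) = (0 14 8 6 3 5 10)(1 16 2 13 15)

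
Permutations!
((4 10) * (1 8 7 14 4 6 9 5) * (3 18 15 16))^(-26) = ((1 8 7 14 4 10 6 9 5)(3 18 15 16))^(-26) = (1 8 7 14 4 10 6 9 5)(3 15)(16 18)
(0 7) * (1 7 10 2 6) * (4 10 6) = (0 6 1 7)(2 4 10) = [6, 7, 4, 3, 10, 5, 1, 0, 8, 9, 2]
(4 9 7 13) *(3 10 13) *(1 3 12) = (1 3 10 13 4 9 7 12) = [0, 3, 2, 10, 9, 5, 6, 12, 8, 7, 13, 11, 1, 4]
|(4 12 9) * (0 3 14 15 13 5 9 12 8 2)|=|(0 3 14 15 13 5 9 4 8 2)|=10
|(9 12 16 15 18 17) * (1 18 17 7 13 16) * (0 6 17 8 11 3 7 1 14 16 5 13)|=12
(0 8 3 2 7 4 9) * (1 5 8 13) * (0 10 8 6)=(0 13 1 5 6)(2 7 4 9 10 8 3)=[13, 5, 7, 2, 9, 6, 0, 4, 3, 10, 8, 11, 12, 1]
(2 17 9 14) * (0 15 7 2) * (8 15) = (0 8 15 7 2 17 9 14) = [8, 1, 17, 3, 4, 5, 6, 2, 15, 14, 10, 11, 12, 13, 0, 7, 16, 9]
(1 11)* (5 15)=[0, 11, 2, 3, 4, 15, 6, 7, 8, 9, 10, 1, 12, 13, 14, 5]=(1 11)(5 15)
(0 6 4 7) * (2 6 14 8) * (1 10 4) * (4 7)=(0 14 8 2 6 1 10 7)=[14, 10, 6, 3, 4, 5, 1, 0, 2, 9, 7, 11, 12, 13, 8]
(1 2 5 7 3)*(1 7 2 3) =[0, 3, 5, 7, 4, 2, 6, 1] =(1 3 7)(2 5)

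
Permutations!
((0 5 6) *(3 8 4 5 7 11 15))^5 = (0 8 7 4 11 5 15 6 3)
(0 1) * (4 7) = [1, 0, 2, 3, 7, 5, 6, 4] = (0 1)(4 7)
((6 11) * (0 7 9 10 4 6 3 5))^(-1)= (0 5 3 11 6 4 10 9 7)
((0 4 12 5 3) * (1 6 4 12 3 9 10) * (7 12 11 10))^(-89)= ((0 11 10 1 6 4 3)(5 9 7 12))^(-89)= (0 10 6 3 11 1 4)(5 12 7 9)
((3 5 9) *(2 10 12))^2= ((2 10 12)(3 5 9))^2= (2 12 10)(3 9 5)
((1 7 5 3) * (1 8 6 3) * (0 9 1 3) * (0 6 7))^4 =(0 9 1)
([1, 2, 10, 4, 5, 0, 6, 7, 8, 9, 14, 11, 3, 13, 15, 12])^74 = [14, 15, 12, 1, 2, 10, 6, 7, 8, 9, 3, 11, 0, 13, 4, 5]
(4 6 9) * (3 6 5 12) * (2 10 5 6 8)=(2 10 5 12 3 8)(4 6 9)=[0, 1, 10, 8, 6, 12, 9, 7, 2, 4, 5, 11, 3]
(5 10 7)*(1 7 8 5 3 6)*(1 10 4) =(1 7 3 6 10 8 5 4) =[0, 7, 2, 6, 1, 4, 10, 3, 5, 9, 8]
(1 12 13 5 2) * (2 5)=[0, 12, 1, 3, 4, 5, 6, 7, 8, 9, 10, 11, 13, 2]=(1 12 13 2)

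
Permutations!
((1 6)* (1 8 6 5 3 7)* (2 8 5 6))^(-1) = (1 7 3 5 6)(2 8)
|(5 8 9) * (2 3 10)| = 3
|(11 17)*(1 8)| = 2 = |(1 8)(11 17)|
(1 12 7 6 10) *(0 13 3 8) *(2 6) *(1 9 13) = (0 1 12 7 2 6 10 9 13 3 8) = [1, 12, 6, 8, 4, 5, 10, 2, 0, 13, 9, 11, 7, 3]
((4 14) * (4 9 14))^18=(14)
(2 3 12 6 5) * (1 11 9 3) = (1 11 9 3 12 6 5 2) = [0, 11, 1, 12, 4, 2, 5, 7, 8, 3, 10, 9, 6]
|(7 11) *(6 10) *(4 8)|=|(4 8)(6 10)(7 11)|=2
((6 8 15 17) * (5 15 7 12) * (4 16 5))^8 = ((4 16 5 15 17 6 8 7 12))^8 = (4 12 7 8 6 17 15 5 16)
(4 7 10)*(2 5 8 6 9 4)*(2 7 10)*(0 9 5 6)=(0 9 4 10 7 2 6 5 8)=[9, 1, 6, 3, 10, 8, 5, 2, 0, 4, 7]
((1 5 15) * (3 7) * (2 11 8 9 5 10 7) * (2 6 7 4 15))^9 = ((1 10 4 15)(2 11 8 9 5)(3 6 7))^9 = (1 10 4 15)(2 5 9 8 11)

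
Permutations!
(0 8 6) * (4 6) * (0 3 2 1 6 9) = (0 8 4 9)(1 6 3 2) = [8, 6, 1, 2, 9, 5, 3, 7, 4, 0]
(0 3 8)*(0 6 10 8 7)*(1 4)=(0 3 7)(1 4)(6 10 8)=[3, 4, 2, 7, 1, 5, 10, 0, 6, 9, 8]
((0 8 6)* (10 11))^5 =((0 8 6)(10 11))^5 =(0 6 8)(10 11)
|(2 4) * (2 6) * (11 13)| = |(2 4 6)(11 13)| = 6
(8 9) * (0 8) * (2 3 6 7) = [8, 1, 3, 6, 4, 5, 7, 2, 9, 0] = (0 8 9)(2 3 6 7)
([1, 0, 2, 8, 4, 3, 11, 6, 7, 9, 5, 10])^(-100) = (3 10 6 8 5 11 7)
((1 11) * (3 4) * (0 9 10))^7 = ((0 9 10)(1 11)(3 4))^7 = (0 9 10)(1 11)(3 4)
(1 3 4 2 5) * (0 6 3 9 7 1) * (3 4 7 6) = (0 3 7 1 9 6 4 2 5) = [3, 9, 5, 7, 2, 0, 4, 1, 8, 6]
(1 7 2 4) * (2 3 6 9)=[0, 7, 4, 6, 1, 5, 9, 3, 8, 2]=(1 7 3 6 9 2 4)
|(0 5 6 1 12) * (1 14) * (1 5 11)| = |(0 11 1 12)(5 6 14)| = 12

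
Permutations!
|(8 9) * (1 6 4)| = 6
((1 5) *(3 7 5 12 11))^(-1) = (1 5 7 3 11 12)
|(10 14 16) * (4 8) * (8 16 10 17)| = |(4 16 17 8)(10 14)| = 4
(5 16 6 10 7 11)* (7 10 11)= (5 16 6 11)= [0, 1, 2, 3, 4, 16, 11, 7, 8, 9, 10, 5, 12, 13, 14, 15, 6]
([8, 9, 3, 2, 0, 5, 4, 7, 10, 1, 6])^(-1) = (0 4 6 10 8)(1 9)(2 3)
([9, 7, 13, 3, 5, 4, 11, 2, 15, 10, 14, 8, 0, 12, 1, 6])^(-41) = [1, 12, 9, 3, 5, 4, 15, 0, 11, 7, 2, 6, 14, 10, 13, 8]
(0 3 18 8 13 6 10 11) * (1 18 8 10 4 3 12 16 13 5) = (0 12 16 13 6 4 3 8 5 1 18 10 11) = [12, 18, 2, 8, 3, 1, 4, 7, 5, 9, 11, 0, 16, 6, 14, 15, 13, 17, 10]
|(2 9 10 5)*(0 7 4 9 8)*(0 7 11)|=14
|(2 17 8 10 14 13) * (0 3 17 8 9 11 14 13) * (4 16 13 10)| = 30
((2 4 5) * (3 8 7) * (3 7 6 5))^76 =(2 6 3)(4 5 8)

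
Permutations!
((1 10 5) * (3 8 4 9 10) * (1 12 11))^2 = ((1 3 8 4 9 10 5 12 11))^2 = (1 8 9 5 11 3 4 10 12)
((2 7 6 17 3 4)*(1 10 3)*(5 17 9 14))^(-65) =(1 10 3 4 2 7 6 9 14 5 17)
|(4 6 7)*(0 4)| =|(0 4 6 7)| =4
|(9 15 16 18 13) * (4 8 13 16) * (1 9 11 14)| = 8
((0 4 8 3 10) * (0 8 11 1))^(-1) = ((0 4 11 1)(3 10 8))^(-1) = (0 1 11 4)(3 8 10)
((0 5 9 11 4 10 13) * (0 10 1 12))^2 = ((0 5 9 11 4 1 12)(10 13))^2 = (13)(0 9 4 12 5 11 1)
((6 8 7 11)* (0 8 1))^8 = (0 7 6)(1 8 11)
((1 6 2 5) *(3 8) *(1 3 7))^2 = ((1 6 2 5 3 8 7))^2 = (1 2 3 7 6 5 8)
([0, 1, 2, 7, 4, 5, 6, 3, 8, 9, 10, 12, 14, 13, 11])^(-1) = (3 7)(11 14 12)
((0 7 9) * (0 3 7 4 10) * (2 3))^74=(0 10 4)(2 7)(3 9)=((0 4 10)(2 3 7 9))^74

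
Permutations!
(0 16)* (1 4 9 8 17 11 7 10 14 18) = (0 16)(1 4 9 8 17 11 7 10 14 18) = [16, 4, 2, 3, 9, 5, 6, 10, 17, 8, 14, 7, 12, 13, 18, 15, 0, 11, 1]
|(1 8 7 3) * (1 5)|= 5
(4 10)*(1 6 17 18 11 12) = (1 6 17 18 11 12)(4 10) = [0, 6, 2, 3, 10, 5, 17, 7, 8, 9, 4, 12, 1, 13, 14, 15, 16, 18, 11]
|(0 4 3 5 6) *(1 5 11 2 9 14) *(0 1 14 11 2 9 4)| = |(14)(1 5 6)(2 4 3)(9 11)| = 6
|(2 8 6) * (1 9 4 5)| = 12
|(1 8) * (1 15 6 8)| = 3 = |(6 8 15)|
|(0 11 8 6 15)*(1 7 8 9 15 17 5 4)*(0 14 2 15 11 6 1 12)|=|(0 6 17 5 4 12)(1 7 8)(2 15 14)(9 11)|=6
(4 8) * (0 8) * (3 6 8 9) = (0 9 3 6 8 4) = [9, 1, 2, 6, 0, 5, 8, 7, 4, 3]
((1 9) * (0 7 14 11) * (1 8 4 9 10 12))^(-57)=(0 11 14 7)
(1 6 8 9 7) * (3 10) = (1 6 8 9 7)(3 10) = [0, 6, 2, 10, 4, 5, 8, 1, 9, 7, 3]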